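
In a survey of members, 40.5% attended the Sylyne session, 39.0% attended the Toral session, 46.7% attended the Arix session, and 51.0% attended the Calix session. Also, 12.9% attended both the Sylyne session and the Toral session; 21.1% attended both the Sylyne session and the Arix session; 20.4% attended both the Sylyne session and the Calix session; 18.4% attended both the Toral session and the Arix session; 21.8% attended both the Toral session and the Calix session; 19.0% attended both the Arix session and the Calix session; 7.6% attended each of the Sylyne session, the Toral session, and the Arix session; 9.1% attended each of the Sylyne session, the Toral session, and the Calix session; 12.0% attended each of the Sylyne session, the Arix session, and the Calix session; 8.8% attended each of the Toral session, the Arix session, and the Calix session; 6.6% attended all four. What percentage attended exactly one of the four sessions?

36.1%

By inclusion–exclusion (exactly-one form):
P(exactly one) = 40.5 + 39.0 + 46.7 + 51.0 − 2·12.9 − 2·21.1 − 2·20.4 − 2·18.4 − 2·21.8 − 2·19.0 + 3·7.6 + 3·9.1 + 3·12.0 + 3·8.8 − 4·6.6 = 36.1%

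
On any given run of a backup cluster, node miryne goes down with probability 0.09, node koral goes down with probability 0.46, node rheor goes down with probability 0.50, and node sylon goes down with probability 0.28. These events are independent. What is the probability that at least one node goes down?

0.823096

Since the events are independent, P(none) is the product of the individual non-occurrence probabilities.
P(none) = (1 − 0.09) × (1 − 0.46) × (1 − 0.50) × (1 − 0.28) = 0.91 × 0.54 × 0.50 × 0.72 = 0.176904
P(at least one) = 1 − 0.176904 = 0.823096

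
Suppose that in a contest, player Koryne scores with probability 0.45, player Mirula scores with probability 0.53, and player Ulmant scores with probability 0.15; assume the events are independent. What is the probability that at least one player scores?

P(none) = (1 − 0.45) × (1 − 0.53) × (1 − 0.15) = 0.55 × 0.47 × 0.85 = 0.219725
P(at least one) = 1 − 0.219725 = 0.780275

0.780275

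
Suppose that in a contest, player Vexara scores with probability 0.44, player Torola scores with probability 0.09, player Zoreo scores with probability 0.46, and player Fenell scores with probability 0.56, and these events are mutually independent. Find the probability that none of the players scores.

0.12108096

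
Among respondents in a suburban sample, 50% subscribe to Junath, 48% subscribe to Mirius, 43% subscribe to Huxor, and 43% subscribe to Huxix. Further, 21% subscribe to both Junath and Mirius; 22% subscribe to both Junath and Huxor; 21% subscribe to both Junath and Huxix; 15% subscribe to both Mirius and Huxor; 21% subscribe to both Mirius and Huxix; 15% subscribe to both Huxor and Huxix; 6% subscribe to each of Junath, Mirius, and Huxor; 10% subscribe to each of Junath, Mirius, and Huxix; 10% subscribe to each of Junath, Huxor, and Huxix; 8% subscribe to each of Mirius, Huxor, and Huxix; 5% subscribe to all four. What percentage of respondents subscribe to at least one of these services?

98%

By inclusion-exclusion,
P(≥1) = 50 + 48 + 43 + 43 − 21 − 22 − 21 − 15 − 21 − 15 + 6 + 10 + 10 + 8 − 5 = 98%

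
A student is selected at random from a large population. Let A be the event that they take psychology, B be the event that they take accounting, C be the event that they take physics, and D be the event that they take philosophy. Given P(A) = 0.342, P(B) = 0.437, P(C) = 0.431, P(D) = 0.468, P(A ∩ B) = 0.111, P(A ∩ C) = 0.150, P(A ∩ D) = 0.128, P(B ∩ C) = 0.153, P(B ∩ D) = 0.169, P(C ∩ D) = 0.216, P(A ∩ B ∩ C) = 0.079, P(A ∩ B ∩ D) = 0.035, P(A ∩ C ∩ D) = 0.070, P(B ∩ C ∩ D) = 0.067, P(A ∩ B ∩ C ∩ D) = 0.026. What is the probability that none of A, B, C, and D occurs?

P(A ∪ B ∪ C ∪ D) = 0.342 + 0.437 + 0.431 + 0.468 − 0.111 − 0.150 − 0.128 − 0.153 − 0.169 − 0.216 + 0.079 + 0.035 + 0.070 + 0.067 − 0.026 = 0.976
P(none) = 1 − 0.976 = 0.024

0.024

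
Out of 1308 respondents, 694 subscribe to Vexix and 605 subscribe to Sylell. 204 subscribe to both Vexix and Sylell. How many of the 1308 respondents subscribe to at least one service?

Using inclusion–exclusion:
|union| = 694 + 605 − 204 = 1095

1095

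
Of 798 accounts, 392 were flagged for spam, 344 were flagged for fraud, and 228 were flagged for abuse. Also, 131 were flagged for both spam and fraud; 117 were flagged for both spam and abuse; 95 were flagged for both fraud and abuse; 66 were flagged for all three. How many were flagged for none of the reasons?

N(≥1) = 392 + 344 + 228 − 131 − 117 − 95 + 66 = 687
None: 798 − 687 = 111

111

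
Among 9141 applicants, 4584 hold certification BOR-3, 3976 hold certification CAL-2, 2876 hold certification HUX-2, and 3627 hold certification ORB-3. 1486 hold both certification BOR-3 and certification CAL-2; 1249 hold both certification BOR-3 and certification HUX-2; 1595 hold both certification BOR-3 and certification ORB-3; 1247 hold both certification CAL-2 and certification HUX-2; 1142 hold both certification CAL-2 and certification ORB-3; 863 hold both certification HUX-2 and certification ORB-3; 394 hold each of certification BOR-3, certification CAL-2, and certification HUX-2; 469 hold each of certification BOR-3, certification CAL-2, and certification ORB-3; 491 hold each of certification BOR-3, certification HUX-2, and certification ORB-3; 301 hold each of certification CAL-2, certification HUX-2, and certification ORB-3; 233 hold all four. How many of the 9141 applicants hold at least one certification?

8903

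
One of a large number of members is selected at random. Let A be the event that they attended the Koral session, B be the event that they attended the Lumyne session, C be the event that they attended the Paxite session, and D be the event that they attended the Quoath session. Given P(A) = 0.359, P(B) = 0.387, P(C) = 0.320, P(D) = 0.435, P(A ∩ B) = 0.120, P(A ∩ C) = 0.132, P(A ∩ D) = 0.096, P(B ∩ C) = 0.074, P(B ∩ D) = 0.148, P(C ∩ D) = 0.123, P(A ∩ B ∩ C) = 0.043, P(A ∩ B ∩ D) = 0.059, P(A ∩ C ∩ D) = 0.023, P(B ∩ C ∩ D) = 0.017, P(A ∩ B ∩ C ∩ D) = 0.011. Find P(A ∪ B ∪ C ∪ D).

P(A ∪ B ∪ C ∪ D) = 0.359 + 0.387 + 0.320 + 0.435 − 0.120 − 0.132 − 0.096 − 0.074 − 0.148 − 0.123 + 0.043 + 0.059 + 0.023 + 0.017 − 0.011 = 0.939

0.939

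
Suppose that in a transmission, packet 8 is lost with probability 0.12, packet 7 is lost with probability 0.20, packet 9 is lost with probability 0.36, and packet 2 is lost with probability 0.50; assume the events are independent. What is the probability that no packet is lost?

Since the events are independent, P(none) is the product of the individual non-occurrence probabilities.
P(none) = (1 − 0.12) × (1 − 0.20) × (1 − 0.36) × (1 − 0.50) = 0.88 × 0.80 × 0.64 × 0.50 = 0.22528

0.22528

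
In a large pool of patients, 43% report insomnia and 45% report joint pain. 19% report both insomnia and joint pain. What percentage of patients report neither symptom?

P(union) = 43 + 45 − 19 = 69%
P(none) = 100% − 69% = 31%

31%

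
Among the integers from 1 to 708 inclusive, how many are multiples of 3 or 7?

304

Apply inclusion-exclusion:
floor(708/3) + floor(708/7) − floor(708/21) = 236 + 101 − 33 = 304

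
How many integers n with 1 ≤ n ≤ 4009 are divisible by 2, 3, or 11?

2793

floor(4009/2) + floor(4009/3) + floor(4009/11) − floor(4009/6) − floor(4009/22) − floor(4009/33) + floor(4009/66) = 2004 + 1336 + 364 − 668 − 182 − 121 + 60 = 2793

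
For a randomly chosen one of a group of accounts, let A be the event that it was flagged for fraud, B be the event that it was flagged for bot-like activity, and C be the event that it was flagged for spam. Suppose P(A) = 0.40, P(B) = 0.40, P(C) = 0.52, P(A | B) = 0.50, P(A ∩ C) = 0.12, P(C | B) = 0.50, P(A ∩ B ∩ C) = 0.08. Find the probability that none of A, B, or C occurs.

P(A ∩ B) = P(B)·P(A|B) = 0.40 × 0.50 = 0.20
P(B ∩ C) = P(B)·P(C|B) = 0.40 × 0.50 = 0.20
Using inclusion–exclusion:
P(A ∪ B ∪ C) = 0.40 + 0.40 + 0.52 − 0.20 − 0.12 − 0.20 + 0.08 = 0.88
P(none) = 1 − 0.88 = 0.12

0.12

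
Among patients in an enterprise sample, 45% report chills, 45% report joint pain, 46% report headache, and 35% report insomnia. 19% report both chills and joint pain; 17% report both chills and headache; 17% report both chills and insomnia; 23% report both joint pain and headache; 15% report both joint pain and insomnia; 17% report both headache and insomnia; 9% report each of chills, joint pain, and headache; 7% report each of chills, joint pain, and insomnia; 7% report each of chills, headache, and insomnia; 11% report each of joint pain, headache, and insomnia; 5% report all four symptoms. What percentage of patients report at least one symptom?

P(≥1) = 45 + 45 + 46 + 35 − 19 − 17 − 17 − 23 − 15 − 17 + 9 + 7 + 7 + 11 − 5 = 92%

92%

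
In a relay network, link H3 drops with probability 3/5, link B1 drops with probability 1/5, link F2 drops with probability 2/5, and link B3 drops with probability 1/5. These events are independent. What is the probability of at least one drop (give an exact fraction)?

P(none) = (1 − 3/5) × (1 − 1/5) × (1 − 2/5) × (1 − 1/5) = 2/5 × 4/5 × 3/5 × 4/5 = 96/625
P(at least one) = 1 − 96/625 = 529/625

529/625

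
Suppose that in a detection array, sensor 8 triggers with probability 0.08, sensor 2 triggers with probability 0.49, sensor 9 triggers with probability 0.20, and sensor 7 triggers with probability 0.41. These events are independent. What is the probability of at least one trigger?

0.7785376

P(none) = (1 − 0.08) × (1 − 0.49) × (1 − 0.20) × (1 − 0.41) = 0.92 × 0.51 × 0.80 × 0.59 = 0.2214624
P(at least one) = 1 − 0.2214624 = 0.7785376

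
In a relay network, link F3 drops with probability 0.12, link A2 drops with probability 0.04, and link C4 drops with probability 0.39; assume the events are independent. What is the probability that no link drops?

P(none) = (1 − 0.12) × (1 − 0.04) × (1 − 0.39) = 0.88 × 0.96 × 0.61 = 0.515328

0.515328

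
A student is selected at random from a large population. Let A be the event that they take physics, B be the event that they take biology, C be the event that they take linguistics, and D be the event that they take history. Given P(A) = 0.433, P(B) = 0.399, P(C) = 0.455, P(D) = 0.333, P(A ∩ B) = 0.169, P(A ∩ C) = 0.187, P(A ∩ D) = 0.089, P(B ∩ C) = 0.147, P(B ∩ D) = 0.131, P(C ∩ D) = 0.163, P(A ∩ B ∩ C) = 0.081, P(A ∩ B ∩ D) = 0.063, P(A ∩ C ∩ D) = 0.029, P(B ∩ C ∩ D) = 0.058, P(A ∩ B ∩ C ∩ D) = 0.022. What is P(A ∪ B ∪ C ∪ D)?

0.943

P(A ∪ B ∪ C ∪ D) = 0.433 + 0.399 + 0.455 + 0.333 − 0.169 − 0.187 − 0.089 − 0.147 − 0.131 − 0.163 + 0.081 + 0.063 + 0.029 + 0.058 − 0.022 = 0.943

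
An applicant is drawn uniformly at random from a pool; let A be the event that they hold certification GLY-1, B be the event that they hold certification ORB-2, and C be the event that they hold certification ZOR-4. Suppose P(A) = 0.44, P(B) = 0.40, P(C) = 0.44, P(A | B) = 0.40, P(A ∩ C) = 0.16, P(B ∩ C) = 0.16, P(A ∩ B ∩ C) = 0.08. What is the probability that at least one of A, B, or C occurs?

0.88

P(A ∩ B) = P(B)·P(A|B) = 0.40 × 0.40 = 0.16
P(A ∪ B ∪ C) = 0.44 + 0.40 + 0.44 − 0.16 − 0.16 − 0.16 + 0.08 = 0.88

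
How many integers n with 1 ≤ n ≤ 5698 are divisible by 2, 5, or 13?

3594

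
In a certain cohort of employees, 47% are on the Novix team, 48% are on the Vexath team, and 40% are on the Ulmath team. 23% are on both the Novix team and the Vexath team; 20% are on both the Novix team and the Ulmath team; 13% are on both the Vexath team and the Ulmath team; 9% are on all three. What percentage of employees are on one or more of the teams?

88%

Apply inclusion-exclusion:
P(≥1) = 47 + 48 + 40 − 23 − 20 − 13 + 9 = 88%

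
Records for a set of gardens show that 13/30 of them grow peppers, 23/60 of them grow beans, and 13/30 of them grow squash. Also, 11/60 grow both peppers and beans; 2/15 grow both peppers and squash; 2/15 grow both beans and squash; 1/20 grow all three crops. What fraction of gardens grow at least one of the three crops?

P(≥1) = 13/30 + 23/60 + 13/30 − 11/60 − 2/15 − 2/15 + 1/20 = 17/20

17/20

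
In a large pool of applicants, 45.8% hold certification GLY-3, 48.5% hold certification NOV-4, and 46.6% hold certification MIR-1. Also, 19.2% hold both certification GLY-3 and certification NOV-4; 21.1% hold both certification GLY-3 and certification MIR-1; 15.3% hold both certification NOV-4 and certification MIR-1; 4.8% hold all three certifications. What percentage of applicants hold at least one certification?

Inclusion–exclusion gives
P(at least one) = 45.8 + 48.5 + 46.6 − 19.2 − 21.1 − 15.3 + 4.8 = 90.1%

90.1%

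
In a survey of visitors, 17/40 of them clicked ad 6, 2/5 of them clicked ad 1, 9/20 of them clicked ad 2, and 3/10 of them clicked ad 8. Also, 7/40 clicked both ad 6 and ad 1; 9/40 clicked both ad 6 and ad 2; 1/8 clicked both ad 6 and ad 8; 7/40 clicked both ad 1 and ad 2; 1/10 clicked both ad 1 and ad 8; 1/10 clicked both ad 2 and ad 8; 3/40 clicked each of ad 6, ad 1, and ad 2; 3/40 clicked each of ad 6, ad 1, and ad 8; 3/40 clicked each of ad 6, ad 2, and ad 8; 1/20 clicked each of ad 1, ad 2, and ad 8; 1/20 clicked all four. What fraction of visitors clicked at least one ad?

9/10

P(union) = 17/40 + 2/5 + 9/20 + 3/10 − 7/40 − 9/40 − 1/8 − 7/40 − 1/10 − 1/10 + 3/40 + 3/40 + 3/40 + 1/20 − 1/20 = 9/10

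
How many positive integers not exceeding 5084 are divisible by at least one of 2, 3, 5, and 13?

By inclusion–exclusion:
floor(5084/2) + floor(5084/3) + floor(5084/5) + floor(5084/13) − floor(5084/6) − floor(5084/10) − floor(5084/26) − floor(5084/15) − floor(5084/39) − floor(5084/65) + floor(5084/30) + floor(5084/78) + floor(5084/130) + floor(5084/195) − floor(5084/390) = 2542 + 1694 + 1016 + 391 − 847 − 508 − 195 − 338 − 130 − 78 + 169 + 65 + 39 + 26 − 13 = 3833

3833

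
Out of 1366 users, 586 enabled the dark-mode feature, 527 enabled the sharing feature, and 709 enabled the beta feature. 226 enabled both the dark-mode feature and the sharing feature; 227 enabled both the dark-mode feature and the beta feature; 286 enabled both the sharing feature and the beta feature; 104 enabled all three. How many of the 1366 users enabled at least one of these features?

1187

N(≥1) = 586 + 527 + 709 − 226 − 227 − 286 + 104 = 1187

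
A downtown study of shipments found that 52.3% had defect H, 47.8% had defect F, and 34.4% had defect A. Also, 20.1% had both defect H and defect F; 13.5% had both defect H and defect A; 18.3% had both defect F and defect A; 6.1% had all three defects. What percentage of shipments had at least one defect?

88.7%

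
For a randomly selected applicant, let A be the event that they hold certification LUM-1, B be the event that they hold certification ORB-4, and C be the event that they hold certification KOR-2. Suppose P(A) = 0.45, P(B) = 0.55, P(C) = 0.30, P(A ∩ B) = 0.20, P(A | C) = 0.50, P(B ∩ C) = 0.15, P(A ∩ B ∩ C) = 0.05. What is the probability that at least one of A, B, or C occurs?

0.85

P(A ∩ C) = P(C)·P(A|C) = 0.30 × 0.50 = 0.15
By inclusion-exclusion,
P(A ∪ B ∪ C) = 0.45 + 0.55 + 0.30 − 0.20 − 0.15 − 0.15 + 0.05 = 0.85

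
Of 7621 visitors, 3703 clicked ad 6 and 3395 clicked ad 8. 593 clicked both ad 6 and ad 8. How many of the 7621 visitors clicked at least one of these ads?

6505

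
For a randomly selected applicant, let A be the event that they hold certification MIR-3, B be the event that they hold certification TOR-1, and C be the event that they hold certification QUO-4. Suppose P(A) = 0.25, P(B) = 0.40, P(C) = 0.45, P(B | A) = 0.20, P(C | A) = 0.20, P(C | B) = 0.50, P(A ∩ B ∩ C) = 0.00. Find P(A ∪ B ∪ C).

0.80

P(A ∩ B) = P(A)·P(B|A) = 0.25 × 0.20 = 0.05
P(A ∩ C) = P(A)·P(C|A) = 0.25 × 0.20 = 0.05
P(B ∩ C) = P(B)·P(C|B) = 0.40 × 0.50 = 0.20
Using inclusion–exclusion:
P(A ∪ B ∪ C) = 0.25 + 0.40 + 0.45 − 0.05 − 0.05 − 0.20 + 0.00 = 0.80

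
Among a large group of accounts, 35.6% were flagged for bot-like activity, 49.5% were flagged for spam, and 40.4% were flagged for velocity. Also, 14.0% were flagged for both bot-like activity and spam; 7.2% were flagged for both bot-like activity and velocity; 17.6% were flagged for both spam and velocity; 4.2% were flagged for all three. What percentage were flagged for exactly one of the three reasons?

Using the inclusion–exclusion count for exactly one event:
P(exactly one) = 35.6 + 49.5 + 40.4 − 2·14.0 − 2·7.2 − 2·17.6 + 3·4.2 = 60.5%

60.5%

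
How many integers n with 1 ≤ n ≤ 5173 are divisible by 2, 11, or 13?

By inclusion–exclusion:
floor(5173/2) + floor(5173/11) + floor(5173/13) − floor(5173/22) − floor(5173/26) − floor(5173/143) + floor(5173/286) = 2586 + 470 + 397 − 235 − 198 − 36 + 18 = 3002

3002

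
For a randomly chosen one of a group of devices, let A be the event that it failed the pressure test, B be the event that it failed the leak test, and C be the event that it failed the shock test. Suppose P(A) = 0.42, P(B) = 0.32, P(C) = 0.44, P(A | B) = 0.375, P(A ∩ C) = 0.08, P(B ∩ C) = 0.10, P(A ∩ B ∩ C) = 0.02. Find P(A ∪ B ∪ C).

P(A ∩ B) = P(B)·P(A|B) = 0.32 × 0.375 = 0.12
Apply inclusion-exclusion:
P(A ∪ B ∪ C) = 0.42 + 0.32 + 0.44 − 0.12 − 0.08 − 0.10 + 0.02 = 0.90

0.90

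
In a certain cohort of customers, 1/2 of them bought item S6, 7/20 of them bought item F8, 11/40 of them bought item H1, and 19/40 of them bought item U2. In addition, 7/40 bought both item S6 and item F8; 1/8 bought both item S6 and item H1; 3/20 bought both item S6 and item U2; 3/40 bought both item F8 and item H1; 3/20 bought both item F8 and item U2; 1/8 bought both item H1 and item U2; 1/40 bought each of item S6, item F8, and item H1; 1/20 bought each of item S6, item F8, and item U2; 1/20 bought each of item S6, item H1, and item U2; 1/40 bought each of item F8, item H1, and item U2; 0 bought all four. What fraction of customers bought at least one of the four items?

P(≥1) = 1/2 + 7/20 + 11/40 + 19/40 − 7/40 − 1/8 − 3/20 − 3/40 − 3/20 − 1/8 + 1/40 + 1/20 + 1/20 + 1/40 − 0 = 19/20

19/20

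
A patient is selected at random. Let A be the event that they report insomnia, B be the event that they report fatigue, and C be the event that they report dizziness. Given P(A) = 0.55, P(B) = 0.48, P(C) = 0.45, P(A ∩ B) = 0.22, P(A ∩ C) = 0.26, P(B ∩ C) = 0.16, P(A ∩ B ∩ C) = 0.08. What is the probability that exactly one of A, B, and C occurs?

P(exactly one) = 0.55 + 0.48 + 0.45 − 2·0.22 − 2·0.26 − 2·0.16 + 3·0.08 = 0.44

0.44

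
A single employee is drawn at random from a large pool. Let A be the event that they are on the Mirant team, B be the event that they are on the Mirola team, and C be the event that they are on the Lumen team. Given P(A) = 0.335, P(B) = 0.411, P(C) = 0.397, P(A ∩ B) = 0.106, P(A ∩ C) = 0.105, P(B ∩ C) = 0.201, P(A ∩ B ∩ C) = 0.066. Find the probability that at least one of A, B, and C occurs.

P(A ∪ B ∪ C) = 0.335 + 0.411 + 0.397 − 0.106 − 0.105 − 0.201 + 0.066 = 0.797

0.797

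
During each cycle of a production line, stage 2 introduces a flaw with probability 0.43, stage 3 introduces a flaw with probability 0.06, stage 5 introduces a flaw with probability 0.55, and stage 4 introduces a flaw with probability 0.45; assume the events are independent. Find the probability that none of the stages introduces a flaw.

0.1326105

P(none) = (1 − 0.43) × (1 − 0.06) × (1 − 0.55) × (1 − 0.45) = 0.57 × 0.94 × 0.45 × 0.55 = 0.1326105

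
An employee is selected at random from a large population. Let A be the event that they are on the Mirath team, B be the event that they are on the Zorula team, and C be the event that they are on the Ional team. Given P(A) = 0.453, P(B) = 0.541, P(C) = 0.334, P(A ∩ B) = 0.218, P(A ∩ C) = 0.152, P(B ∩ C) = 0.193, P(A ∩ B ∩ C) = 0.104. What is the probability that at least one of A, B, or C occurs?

0.869

P(A ∪ B ∪ C) = 0.453 + 0.541 + 0.334 − 0.218 − 0.152 − 0.193 + 0.104 = 0.869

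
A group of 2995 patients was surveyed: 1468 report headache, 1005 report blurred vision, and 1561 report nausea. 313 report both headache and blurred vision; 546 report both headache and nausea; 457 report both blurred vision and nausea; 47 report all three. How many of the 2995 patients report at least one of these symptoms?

2765

N(≥1) = 1468 + 1005 + 1561 − 313 − 546 − 457 + 47 = 2765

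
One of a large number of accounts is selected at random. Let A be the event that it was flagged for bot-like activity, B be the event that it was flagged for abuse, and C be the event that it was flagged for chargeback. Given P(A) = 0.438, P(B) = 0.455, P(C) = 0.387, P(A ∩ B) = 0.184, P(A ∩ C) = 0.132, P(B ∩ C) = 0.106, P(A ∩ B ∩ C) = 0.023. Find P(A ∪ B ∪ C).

Inclusion–exclusion gives
P(A ∪ B ∪ C) = 0.438 + 0.455 + 0.387 − 0.184 − 0.132 − 0.106 + 0.023 = 0.881

0.881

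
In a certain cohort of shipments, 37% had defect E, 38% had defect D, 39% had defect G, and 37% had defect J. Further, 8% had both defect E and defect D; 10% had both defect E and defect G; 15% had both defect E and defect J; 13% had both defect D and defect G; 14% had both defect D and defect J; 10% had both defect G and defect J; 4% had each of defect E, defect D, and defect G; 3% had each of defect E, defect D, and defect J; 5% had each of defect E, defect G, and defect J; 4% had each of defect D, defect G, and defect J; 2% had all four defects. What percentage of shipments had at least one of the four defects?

95%

By inclusion–exclusion:
P(≥1) = 37 + 38 + 39 + 37 − 8 − 10 − 15 − 13 − 14 − 10 + 4 + 3 + 5 + 4 − 2 = 95%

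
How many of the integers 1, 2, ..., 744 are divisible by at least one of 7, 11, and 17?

198

Apply inclusion-exclusion:
106 + 67 + 43 − 9 − 6 − 3 + 0 = 198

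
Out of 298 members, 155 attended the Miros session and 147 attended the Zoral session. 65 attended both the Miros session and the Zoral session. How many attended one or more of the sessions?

237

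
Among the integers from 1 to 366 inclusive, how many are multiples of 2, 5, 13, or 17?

239

⌊366/2⌋ + ⌊366/5⌋ + ⌊366/13⌋ + ⌊366/17⌋ − ⌊366/10⌋ − ⌊366/26⌋ − ⌊366/34⌋ − ⌊366/65⌋ − ⌊366/85⌋ − ⌊366/221⌋ + ⌊366/130⌋ + ⌊366/170⌋ + ⌊366/442⌋ + ⌊366/1105⌋ − ⌊366/2210⌋ = 183 + 73 + 28 + 21 − 36 − 14 − 10 − 5 − 4 − 1 + 2 + 2 + 0 + 0 − 0 = 239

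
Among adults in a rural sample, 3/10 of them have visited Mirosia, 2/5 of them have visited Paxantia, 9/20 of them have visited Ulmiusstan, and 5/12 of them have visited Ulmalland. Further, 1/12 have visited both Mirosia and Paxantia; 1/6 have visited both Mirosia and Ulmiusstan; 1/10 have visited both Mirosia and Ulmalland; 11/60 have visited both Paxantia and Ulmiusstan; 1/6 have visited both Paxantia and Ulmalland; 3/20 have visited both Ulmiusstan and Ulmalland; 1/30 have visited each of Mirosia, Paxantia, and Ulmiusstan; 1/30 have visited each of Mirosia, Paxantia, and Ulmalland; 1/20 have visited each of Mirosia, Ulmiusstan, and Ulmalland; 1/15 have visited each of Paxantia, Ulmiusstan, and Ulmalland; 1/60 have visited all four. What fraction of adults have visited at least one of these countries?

53/60

P(union) = 3/10 + 2/5 + 9/20 + 5/12 − 1/12 − 1/6 − 1/10 − 11/60 − 1/6 − 3/20 + 1/30 + 1/30 + 1/20 + 1/15 − 1/60 = 53/60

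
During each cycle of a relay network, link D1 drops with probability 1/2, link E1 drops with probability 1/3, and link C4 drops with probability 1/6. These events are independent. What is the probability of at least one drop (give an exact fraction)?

P(none) = (1 − 1/2) × (1 − 1/3) × (1 − 1/6) = 1/2 × 2/3 × 5/6 = 5/18
P(at least one) = 1 − 5/18 = 13/18

13/18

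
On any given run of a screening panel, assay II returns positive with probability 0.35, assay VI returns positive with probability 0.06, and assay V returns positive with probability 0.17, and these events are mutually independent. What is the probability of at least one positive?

0.49287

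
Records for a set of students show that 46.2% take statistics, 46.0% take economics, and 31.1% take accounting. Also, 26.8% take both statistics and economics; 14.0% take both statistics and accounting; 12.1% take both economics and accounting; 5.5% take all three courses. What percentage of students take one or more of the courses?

75.9%

Inclusion–exclusion gives
P(≥1) = 46.2 + 46.0 + 31.1 − 26.8 − 14.0 − 12.1 + 5.5 = 75.9%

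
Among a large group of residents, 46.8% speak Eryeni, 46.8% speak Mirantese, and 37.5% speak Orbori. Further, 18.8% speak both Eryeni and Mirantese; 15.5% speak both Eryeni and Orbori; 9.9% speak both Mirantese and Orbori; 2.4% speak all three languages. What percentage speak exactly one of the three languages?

By inclusion–exclusion (exactly-one form):
P(exactly one) = 46.8 + 46.8 + 37.5 − 2·18.8 − 2·15.5 − 2·9.9 + 3·2.4 = 49.9%

49.9%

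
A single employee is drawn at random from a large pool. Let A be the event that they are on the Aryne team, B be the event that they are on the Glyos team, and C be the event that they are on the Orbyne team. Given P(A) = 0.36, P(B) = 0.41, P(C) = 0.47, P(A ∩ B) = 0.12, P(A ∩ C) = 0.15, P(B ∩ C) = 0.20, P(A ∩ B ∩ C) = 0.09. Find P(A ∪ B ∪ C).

0.86

Inclusion–exclusion gives
P(A ∪ B ∪ C) = 0.36 + 0.41 + 0.47 − 0.12 − 0.15 − 0.20 + 0.09 = 0.86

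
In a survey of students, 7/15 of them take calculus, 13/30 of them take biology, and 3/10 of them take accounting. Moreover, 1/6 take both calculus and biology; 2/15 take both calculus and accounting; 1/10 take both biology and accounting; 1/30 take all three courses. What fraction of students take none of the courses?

1/6

Inclusion–exclusion gives
P(union) = 7/15 + 13/30 + 3/10 − 1/6 − 2/15 − 1/10 + 1/30 = 5/6
P(none) = 1 − 5/6 = 1/6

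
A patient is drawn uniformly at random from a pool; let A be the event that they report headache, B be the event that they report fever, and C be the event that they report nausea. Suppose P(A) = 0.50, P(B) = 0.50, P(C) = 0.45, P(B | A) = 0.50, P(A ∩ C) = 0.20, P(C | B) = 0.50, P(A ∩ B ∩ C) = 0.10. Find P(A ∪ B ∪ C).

P(A ∩ B) = P(A)·P(B|A) = 0.50 × 0.50 = 0.25
P(B ∩ C) = P(B)·P(C|B) = 0.50 × 0.50 = 0.25
By inclusion-exclusion,
P(A ∪ B ∪ C) = 0.50 + 0.50 + 0.45 − 0.25 − 0.20 − 0.25 + 0.10 = 0.85

0.85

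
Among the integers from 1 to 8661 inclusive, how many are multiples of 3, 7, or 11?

By inclusion-exclusion,
2887 + 1237 + 787 − 412 − 262 − 112 + 37 = 4162

4162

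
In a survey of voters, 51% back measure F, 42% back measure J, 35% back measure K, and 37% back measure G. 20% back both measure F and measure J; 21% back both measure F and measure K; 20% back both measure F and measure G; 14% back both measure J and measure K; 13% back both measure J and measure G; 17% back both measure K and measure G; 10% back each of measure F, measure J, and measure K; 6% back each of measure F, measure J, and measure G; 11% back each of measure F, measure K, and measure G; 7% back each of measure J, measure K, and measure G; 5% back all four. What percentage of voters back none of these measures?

Using inclusion–exclusion:
P(at least one) = 51 + 42 + 35 + 37 − 20 − 21 − 20 − 14 − 13 − 17 + 10 + 6 + 11 + 7 − 5 = 89%
P(none) = 100% − 89% = 11%

11%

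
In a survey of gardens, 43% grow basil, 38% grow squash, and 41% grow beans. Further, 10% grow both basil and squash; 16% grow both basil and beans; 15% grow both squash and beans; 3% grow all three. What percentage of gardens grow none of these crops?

16%

Inclusion–exclusion gives
P(union) = 43 + 38 + 41 − 10 − 16 − 15 + 3 = 84%
P(none) = 100% − 84% = 16%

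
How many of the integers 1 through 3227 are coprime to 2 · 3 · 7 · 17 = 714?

By inclusion-exclusion,
⌊3227/2⌋ + ⌊3227/3⌋ + ⌊3227/7⌋ + ⌊3227/17⌋ − ⌊3227/6⌋ − ⌊3227/14⌋ − ⌊3227/34⌋ − ⌊3227/21⌋ − ⌊3227/51⌋ − ⌊3227/119⌋ + ⌊3227/42⌋ + ⌊3227/102⌋ + ⌊3227/238⌋ + ⌊3227/357⌋ − ⌊3227/714⌋ = 1613 + 1075 + 461 + 189 − 537 − 230 − 94 − 153 − 63 − 27 + 76 + 31 + 13 + 9 − 4 = 2359
3227 − 2359 = 868

868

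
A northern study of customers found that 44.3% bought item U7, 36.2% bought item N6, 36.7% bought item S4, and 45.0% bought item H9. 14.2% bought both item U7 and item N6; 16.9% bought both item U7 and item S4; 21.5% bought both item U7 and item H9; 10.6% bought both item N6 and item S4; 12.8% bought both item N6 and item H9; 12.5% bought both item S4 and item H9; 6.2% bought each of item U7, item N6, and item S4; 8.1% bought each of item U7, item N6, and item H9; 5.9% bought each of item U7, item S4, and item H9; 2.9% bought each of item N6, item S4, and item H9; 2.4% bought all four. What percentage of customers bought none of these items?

By inclusion-exclusion,
P(union) = 44.3 + 36.2 + 36.7 + 45.0 − 14.2 − 16.9 − 21.5 − 10.6 − 12.8 − 12.5 + 6.2 + 8.1 + 5.9 + 2.9 − 2.4 = 94.4%
P(none) = 100% − 94.4% = 5.6%

5.6%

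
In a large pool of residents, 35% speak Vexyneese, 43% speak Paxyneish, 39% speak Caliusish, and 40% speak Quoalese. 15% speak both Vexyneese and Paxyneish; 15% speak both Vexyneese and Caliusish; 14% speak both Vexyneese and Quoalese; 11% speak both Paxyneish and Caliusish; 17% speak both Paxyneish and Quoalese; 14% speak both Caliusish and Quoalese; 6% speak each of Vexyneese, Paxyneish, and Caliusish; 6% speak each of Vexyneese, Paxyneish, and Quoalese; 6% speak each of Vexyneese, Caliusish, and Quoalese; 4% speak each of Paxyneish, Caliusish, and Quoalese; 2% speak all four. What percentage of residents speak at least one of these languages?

Using inclusion–exclusion:
P(union) = 35 + 43 + 39 + 40 − 15 − 15 − 14 − 11 − 17 − 14 + 6 + 6 + 6 + 4 − 2 = 91%

91%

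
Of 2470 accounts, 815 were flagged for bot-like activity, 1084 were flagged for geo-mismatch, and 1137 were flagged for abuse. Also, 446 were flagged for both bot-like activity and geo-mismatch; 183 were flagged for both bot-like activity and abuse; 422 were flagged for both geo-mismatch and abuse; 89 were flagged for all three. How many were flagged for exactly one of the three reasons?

1201

Using the inclusion–exclusion count for exactly one event:
|exactly one| = 815 + 1084 + 1137 − 2·446 − 2·183 − 2·422 + 3·89 = 1201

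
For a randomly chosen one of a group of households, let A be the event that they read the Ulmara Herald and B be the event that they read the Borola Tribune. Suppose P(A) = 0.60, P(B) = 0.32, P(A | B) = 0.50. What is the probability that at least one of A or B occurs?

0.76

P(A ∩ B) = P(B)·P(A|B) = 0.32 × 0.50 = 0.16
P(A ∪ B) = 0.60 + 0.32 − 0.16 = 0.76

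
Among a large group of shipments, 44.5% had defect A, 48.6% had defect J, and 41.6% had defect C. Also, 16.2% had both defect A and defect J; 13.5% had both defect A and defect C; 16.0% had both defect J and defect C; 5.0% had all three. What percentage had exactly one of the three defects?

58.3%

Using the inclusion–exclusion count for exactly one event:
P(exactly one) = 44.5 + 48.6 + 41.6 − 2·16.2 − 2·13.5 − 2·16.0 + 3·5.0 = 58.3%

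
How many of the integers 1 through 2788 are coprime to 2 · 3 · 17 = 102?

Apply inclusion-exclusion:
⌊2788/2⌋ + ⌊2788/3⌋ + ⌊2788/17⌋ − ⌊2788/6⌋ − ⌊2788/34⌋ − ⌊2788/51⌋ + ⌊2788/102⌋ = 1394 + 929 + 164 − 464 − 82 − 54 + 27 = 1914
2788 − 1914 = 874

874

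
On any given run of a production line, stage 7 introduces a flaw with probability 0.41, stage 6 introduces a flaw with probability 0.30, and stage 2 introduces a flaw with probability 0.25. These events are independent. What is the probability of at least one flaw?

P(none) = (1 − 0.41) × (1 − 0.30) × (1 − 0.25) = 0.59 × 0.70 × 0.75 = 0.30975
P(at least one) = 1 − 0.30975 = 0.69025

0.69025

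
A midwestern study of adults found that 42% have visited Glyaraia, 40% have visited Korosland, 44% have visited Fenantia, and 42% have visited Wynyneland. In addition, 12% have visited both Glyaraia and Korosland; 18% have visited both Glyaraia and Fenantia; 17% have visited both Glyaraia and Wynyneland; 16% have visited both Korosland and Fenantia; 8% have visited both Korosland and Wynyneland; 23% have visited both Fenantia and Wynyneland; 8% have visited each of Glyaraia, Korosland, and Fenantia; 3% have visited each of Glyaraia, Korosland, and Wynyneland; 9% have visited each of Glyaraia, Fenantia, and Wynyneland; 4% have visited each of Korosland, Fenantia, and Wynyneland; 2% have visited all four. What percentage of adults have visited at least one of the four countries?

Using inclusion–exclusion:
P(at least one) = 42 + 40 + 44 + 42 − 12 − 18 − 17 − 16 − 8 − 23 + 8 + 3 + 9 + 4 − 2 = 96%

96%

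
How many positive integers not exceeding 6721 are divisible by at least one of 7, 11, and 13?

1887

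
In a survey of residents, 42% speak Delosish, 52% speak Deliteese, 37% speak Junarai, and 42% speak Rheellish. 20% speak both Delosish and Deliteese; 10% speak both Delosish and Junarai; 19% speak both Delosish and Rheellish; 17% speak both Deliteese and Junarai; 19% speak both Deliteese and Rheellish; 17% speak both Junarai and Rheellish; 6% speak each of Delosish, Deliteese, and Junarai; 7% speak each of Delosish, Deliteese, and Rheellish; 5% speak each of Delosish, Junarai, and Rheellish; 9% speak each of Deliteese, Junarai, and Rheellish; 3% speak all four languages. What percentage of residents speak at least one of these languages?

By inclusion–exclusion:
P(≥1) = 42 + 52 + 37 + 42 − 20 − 10 − 19 − 17 − 19 − 17 + 6 + 7 + 5 + 9 − 3 = 95%

95%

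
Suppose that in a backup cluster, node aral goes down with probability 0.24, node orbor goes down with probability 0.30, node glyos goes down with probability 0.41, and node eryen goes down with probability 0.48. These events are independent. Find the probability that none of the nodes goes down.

0.1632176

P(none) = (1 − 0.24) × (1 − 0.30) × (1 − 0.41) × (1 − 0.48) = 0.76 × 0.70 × 0.59 × 0.52 = 0.1632176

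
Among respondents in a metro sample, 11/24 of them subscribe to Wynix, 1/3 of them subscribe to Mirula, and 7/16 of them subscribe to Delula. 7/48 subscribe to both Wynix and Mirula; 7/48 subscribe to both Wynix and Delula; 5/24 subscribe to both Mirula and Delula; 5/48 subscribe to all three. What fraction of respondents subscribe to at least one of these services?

P(union) = 11/24 + 1/3 + 7/16 − 7/48 − 7/48 − 5/24 + 5/48 = 5/6

5/6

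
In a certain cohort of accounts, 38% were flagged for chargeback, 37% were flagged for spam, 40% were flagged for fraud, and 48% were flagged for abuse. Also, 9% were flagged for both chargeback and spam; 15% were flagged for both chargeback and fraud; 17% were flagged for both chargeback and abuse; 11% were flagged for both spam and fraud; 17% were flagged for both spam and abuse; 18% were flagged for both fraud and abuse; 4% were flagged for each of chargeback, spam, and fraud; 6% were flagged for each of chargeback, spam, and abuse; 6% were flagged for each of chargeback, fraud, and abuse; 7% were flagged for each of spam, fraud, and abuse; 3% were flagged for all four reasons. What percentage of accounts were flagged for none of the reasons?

P(≥1) = 38 + 37 + 40 + 48 − 9 − 15 − 17 − 11 − 17 − 18 + 4 + 6 + 6 + 7 − 3 = 96%
P(none) = 100% − 96% = 4%

4%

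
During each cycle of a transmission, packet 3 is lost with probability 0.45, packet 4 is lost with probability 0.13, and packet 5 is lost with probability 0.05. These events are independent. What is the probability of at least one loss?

0.545425

P(none) = (1 − 0.45) × (1 − 0.13) × (1 − 0.05) = 0.55 × 0.87 × 0.95 = 0.454575
P(at least one) = 1 − 0.454575 = 0.545425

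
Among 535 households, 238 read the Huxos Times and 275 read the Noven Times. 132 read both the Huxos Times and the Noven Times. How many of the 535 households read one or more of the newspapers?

|at least one| = 238 + 275 − 132 = 381

381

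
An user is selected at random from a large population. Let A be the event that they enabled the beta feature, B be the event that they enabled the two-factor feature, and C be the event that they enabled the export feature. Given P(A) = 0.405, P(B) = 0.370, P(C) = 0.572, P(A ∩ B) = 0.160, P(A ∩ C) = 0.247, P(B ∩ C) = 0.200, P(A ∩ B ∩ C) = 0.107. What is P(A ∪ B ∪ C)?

0.847

Apply inclusion-exclusion:
P(A ∪ B ∪ C) = 0.405 + 0.370 + 0.572 − 0.160 − 0.247 − 0.200 + 0.107 = 0.847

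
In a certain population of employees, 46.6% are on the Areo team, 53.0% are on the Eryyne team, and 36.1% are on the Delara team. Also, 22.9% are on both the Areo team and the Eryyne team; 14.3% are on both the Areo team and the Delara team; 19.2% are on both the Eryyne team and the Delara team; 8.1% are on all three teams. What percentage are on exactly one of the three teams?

47.2%

P(exactly one) = 46.6 + 53.0 + 36.1 − 2·22.9 − 2·14.3 − 2·19.2 + 3·8.1 = 47.2%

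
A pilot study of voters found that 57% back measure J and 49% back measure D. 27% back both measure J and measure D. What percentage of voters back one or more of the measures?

By inclusion-exclusion,
P(at least one) = 57 + 49 − 27 = 79%

79%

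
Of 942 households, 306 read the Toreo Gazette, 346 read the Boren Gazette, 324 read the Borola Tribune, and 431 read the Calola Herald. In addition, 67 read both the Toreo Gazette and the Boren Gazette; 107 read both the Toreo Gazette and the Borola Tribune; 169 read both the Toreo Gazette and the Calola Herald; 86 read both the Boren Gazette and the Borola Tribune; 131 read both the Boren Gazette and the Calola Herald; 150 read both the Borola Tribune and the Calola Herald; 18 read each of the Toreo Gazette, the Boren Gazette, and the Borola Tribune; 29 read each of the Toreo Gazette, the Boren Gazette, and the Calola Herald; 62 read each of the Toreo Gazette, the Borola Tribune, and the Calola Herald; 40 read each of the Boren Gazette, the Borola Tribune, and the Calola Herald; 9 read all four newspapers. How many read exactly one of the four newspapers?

N(exactly one) = 306 + 346 + 324 + 431 − 2·67 − 2·107 − 2·169 − 2·86 − 2·131 − 2·150 + 3·18 + 3·29 + 3·62 + 3·40 − 4·9 = 398

398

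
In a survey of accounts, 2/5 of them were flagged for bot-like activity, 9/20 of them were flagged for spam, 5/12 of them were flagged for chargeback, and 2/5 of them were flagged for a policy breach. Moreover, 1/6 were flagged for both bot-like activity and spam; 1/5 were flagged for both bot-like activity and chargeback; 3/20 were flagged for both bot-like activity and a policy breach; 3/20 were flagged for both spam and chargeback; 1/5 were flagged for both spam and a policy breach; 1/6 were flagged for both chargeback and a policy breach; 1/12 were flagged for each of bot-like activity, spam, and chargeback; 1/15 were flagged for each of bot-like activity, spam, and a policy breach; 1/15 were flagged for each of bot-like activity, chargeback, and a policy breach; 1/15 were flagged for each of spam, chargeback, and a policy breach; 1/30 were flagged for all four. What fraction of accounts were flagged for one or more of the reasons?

53/60

P(union) = 2/5 + 9/20 + 5/12 + 2/5 − 1/6 − 1/5 − 3/20 − 3/20 − 1/5 − 1/6 + 1/12 + 1/15 + 1/15 + 1/15 − 1/30 = 53/60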